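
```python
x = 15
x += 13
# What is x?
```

Answer: 28

Derivation:
Trace (tracking x):
x = 15  # -> x = 15
x += 13  # -> x = 28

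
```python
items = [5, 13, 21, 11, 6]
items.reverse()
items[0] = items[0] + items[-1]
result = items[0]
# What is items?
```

Trace (tracking items):
items = [5, 13, 21, 11, 6]  # -> items = [5, 13, 21, 11, 6]
items.reverse()  # -> items = [6, 11, 21, 13, 5]
items[0] = items[0] + items[-1]  # -> items = [11, 11, 21, 13, 5]
result = items[0]  # -> result = 11

Answer: [11, 11, 21, 13, 5]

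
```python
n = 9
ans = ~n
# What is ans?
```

Trace (tracking ans):
n = 9  # -> n = 9
ans = ~n  # -> ans = -10

Answer: -10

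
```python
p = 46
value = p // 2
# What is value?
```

Answer: 23

Derivation:
Trace (tracking value):
p = 46  # -> p = 46
value = p // 2  # -> value = 23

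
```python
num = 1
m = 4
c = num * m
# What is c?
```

Trace (tracking c):
num = 1  # -> num = 1
m = 4  # -> m = 4
c = num * m  # -> c = 4

Answer: 4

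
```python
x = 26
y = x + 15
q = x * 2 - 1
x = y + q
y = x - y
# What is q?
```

Answer: 51

Derivation:
Trace (tracking q):
x = 26  # -> x = 26
y = x + 15  # -> y = 41
q = x * 2 - 1  # -> q = 51
x = y + q  # -> x = 92
y = x - y  # -> y = 51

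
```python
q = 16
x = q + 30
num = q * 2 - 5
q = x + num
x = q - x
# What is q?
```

Answer: 73

Derivation:
Trace (tracking q):
q = 16  # -> q = 16
x = q + 30  # -> x = 46
num = q * 2 - 5  # -> num = 27
q = x + num  # -> q = 73
x = q - x  # -> x = 27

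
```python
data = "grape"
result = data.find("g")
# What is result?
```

Trace (tracking result):
data = 'grape'  # -> data = 'grape'
result = data.find('g')  # -> result = 0

Answer: 0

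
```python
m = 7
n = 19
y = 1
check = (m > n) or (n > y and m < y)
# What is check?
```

Trace (tracking check):
m = 7  # -> m = 7
n = 19  # -> n = 19
y = 1  # -> y = 1
check = m > n or (n > y and m < y)  # -> check = False

Answer: False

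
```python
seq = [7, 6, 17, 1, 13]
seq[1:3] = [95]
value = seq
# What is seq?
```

Trace (tracking seq):
seq = [7, 6, 17, 1, 13]  # -> seq = [7, 6, 17, 1, 13]
seq[1:3] = [95]  # -> seq = [7, 95, 1, 13]
value = seq  # -> value = [7, 95, 1, 13]

Answer: [7, 95, 1, 13]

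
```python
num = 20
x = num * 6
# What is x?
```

Answer: 120

Derivation:
Trace (tracking x):
num = 20  # -> num = 20
x = num * 6  # -> x = 120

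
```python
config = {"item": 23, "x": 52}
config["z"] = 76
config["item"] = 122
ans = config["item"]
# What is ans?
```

Answer: 122

Derivation:
Trace (tracking ans):
config = {'item': 23, 'x': 52}  # -> config = {'item': 23, 'x': 52}
config['z'] = 76  # -> config = {'item': 23, 'x': 52, 'z': 76}
config['item'] = 122  # -> config = {'item': 122, 'x': 52, 'z': 76}
ans = config['item']  # -> ans = 122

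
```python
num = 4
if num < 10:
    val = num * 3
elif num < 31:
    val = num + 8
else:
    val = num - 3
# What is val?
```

Trace (tracking val):
num = 4  # -> num = 4
if num < 10:  # condition is True
    val = num * 3  # -> val = 12

Answer: 12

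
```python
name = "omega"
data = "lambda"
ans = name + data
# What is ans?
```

Trace (tracking ans):
name = 'omega'  # -> name = 'omega'
data = 'lambda'  # -> data = 'lambda'
ans = name + data  # -> ans = 'omegalambda'

Answer: 'omegalambda'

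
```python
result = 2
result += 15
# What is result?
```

Answer: 17

Derivation:
Trace (tracking result):
result = 2  # -> result = 2
result += 15  # -> result = 17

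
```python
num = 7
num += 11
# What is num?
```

Answer: 18

Derivation:
Trace (tracking num):
num = 7  # -> num = 7
num += 11  # -> num = 18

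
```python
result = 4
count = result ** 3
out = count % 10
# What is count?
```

Trace (tracking count):
result = 4  # -> result = 4
count = result ** 3  # -> count = 64
out = count % 10  # -> out = 4

Answer: 64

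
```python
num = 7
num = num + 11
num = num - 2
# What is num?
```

Trace (tracking num):
num = 7  # -> num = 7
num = num + 11  # -> num = 18
num = num - 2  # -> num = 16

Answer: 16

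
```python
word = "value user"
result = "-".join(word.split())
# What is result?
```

Answer: 'value-user'

Derivation:
Trace (tracking result):
word = 'value user'  # -> word = 'value user'
result = '-'.join(word.split())  # -> result = 'value-user'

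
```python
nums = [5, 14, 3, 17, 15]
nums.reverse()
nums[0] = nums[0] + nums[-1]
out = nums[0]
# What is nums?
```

Trace (tracking nums):
nums = [5, 14, 3, 17, 15]  # -> nums = [5, 14, 3, 17, 15]
nums.reverse()  # -> nums = [15, 17, 3, 14, 5]
nums[0] = nums[0] + nums[-1]  # -> nums = [20, 17, 3, 14, 5]
out = nums[0]  # -> out = 20

Answer: [20, 17, 3, 14, 5]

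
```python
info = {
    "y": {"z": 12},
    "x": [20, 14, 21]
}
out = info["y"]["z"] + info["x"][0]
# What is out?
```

Trace (tracking out):
info = {'y': {'z': 12}, 'x': [20, 14, 21]}  # -> info = {'y': {'z': 12}, 'x': [20, 14, 21]}
out = info['y']['z'] + info['x'][0]  # -> out = 32

Answer: 32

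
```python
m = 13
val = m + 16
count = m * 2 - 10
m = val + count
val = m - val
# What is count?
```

Trace (tracking count):
m = 13  # -> m = 13
val = m + 16  # -> val = 29
count = m * 2 - 10  # -> count = 16
m = val + count  # -> m = 45
val = m - val  # -> val = 16

Answer: 16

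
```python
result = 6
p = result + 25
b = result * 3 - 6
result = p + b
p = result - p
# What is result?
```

Trace (tracking result):
result = 6  # -> result = 6
p = result + 25  # -> p = 31
b = result * 3 - 6  # -> b = 12
result = p + b  # -> result = 43
p = result - p  # -> p = 12

Answer: 43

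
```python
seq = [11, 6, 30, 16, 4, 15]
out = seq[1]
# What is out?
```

Answer: 6

Derivation:
Trace (tracking out):
seq = [11, 6, 30, 16, 4, 15]  # -> seq = [11, 6, 30, 16, 4, 15]
out = seq[1]  # -> out = 6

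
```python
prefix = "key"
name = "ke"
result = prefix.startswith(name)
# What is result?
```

Trace (tracking result):
prefix = 'key'  # -> prefix = 'key'
name = 'ke'  # -> name = 'ke'
result = prefix.startswith(name)  # -> result = True

Answer: True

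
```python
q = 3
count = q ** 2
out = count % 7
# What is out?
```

Answer: 2

Derivation:
Trace (tracking out):
q = 3  # -> q = 3
count = q ** 2  # -> count = 9
out = count % 7  # -> out = 2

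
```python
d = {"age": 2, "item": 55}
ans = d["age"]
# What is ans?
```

Answer: 2

Derivation:
Trace (tracking ans):
d = {'age': 2, 'item': 55}  # -> d = {'age': 2, 'item': 55}
ans = d['age']  # -> ans = 2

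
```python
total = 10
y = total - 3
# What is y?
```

Answer: 7

Derivation:
Trace (tracking y):
total = 10  # -> total = 10
y = total - 3  # -> y = 7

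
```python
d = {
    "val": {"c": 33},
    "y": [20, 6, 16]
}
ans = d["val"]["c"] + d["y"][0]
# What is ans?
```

Trace (tracking ans):
d = {'val': {'c': 33}, 'y': [20, 6, 16]}  # -> d = {'val': {'c': 33}, 'y': [20, 6, 16]}
ans = d['val']['c'] + d['y'][0]  # -> ans = 53

Answer: 53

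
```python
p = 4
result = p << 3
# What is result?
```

Answer: 32

Derivation:
Trace (tracking result):
p = 4  # -> p = 4
result = p << 3  # -> result = 32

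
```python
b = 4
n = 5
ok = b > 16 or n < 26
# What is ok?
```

Trace (tracking ok):
b = 4  # -> b = 4
n = 5  # -> n = 5
ok = b > 16 or n < 26  # -> ok = True

Answer: True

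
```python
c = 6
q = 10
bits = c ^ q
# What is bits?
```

Trace (tracking bits):
c = 6  # -> c = 6
q = 10  # -> q = 10
bits = c ^ q  # -> bits = 12

Answer: 12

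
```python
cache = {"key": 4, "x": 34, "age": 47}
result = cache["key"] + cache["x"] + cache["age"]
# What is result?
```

Trace (tracking result):
cache = {'key': 4, 'x': 34, 'age': 47}  # -> cache = {'key': 4, 'x': 34, 'age': 47}
result = cache['key'] + cache['x'] + cache['age']  # -> result = 85

Answer: 85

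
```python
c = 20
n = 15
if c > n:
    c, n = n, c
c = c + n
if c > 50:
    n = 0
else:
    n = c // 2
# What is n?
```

Answer: 17

Derivation:
Trace (tracking n):
c = 20  # -> c = 20
n = 15  # -> n = 15
if c > n:  # condition is True
    c, n = (n, c)  # -> c = 15, n = 20
c = c + n  # -> c = 35
if c > 50:  # condition is False
else:
    n = c // 2  # -> n = 17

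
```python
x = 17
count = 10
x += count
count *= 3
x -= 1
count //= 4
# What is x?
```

Answer: 26

Derivation:
Trace (tracking x):
x = 17  # -> x = 17
count = 10  # -> count = 10
x += count  # -> x = 27
count *= 3  # -> count = 30
x -= 1  # -> x = 26
count //= 4  # -> count = 7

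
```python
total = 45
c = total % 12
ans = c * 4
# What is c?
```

Answer: 9

Derivation:
Trace (tracking c):
total = 45  # -> total = 45
c = total % 12  # -> c = 9
ans = c * 4  # -> ans = 36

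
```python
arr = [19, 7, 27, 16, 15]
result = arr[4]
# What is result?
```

Answer: 15

Derivation:
Trace (tracking result):
arr = [19, 7, 27, 16, 15]  # -> arr = [19, 7, 27, 16, 15]
result = arr[4]  # -> result = 15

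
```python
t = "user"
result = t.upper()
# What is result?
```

Answer: 'USER'

Derivation:
Trace (tracking result):
t = 'user'  # -> t = 'user'
result = t.upper()  # -> result = 'USER'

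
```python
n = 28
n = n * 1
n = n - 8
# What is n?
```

Answer: 20

Derivation:
Trace (tracking n):
n = 28  # -> n = 28
n = n * 1  # -> n = 28
n = n - 8  # -> n = 20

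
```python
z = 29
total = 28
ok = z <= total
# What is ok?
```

Answer: False

Derivation:
Trace (tracking ok):
z = 29  # -> z = 29
total = 28  # -> total = 28
ok = z <= total  # -> ok = False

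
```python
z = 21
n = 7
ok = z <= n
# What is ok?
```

Trace (tracking ok):
z = 21  # -> z = 21
n = 7  # -> n = 7
ok = z <= n  # -> ok = False

Answer: False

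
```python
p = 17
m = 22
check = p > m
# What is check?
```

Trace (tracking check):
p = 17  # -> p = 17
m = 22  # -> m = 22
check = p > m  # -> check = False

Answer: False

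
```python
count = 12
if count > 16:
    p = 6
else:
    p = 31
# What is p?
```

Answer: 31

Derivation:
Trace (tracking p):
count = 12  # -> count = 12
if count > 16:  # condition is False
else:
    p = 31  # -> p = 31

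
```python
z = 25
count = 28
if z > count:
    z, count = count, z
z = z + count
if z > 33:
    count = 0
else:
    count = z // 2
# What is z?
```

Trace (tracking z):
z = 25  # -> z = 25
count = 28  # -> count = 28
if z > count:  # condition is False
z = z + count  # -> z = 53
if z > 33:  # condition is True
    count = 0  # -> count = 0

Answer: 53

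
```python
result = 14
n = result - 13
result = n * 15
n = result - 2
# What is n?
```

Answer: 13

Derivation:
Trace (tracking n):
result = 14  # -> result = 14
n = result - 13  # -> n = 1
result = n * 15  # -> result = 15
n = result - 2  # -> n = 13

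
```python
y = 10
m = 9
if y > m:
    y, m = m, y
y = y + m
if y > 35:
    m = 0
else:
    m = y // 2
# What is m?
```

Answer: 9

Derivation:
Trace (tracking m):
y = 10  # -> y = 10
m = 9  # -> m = 9
if y > m:  # condition is True
    y, m = (m, y)  # -> y = 9, m = 10
y = y + m  # -> y = 19
if y > 35:  # condition is False
else:
    m = y // 2  # -> m = 9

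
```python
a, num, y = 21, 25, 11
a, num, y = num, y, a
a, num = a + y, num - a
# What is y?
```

Answer: 21

Derivation:
Trace (tracking y):
a, num, y = (21, 25, 11)  # -> a = 21, num = 25, y = 11
a, num, y = (num, y, a)  # -> a = 25, num = 11, y = 21
a, num = (a + y, num - a)  # -> a = 46, num = -14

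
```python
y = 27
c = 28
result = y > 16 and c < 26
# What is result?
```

Answer: False

Derivation:
Trace (tracking result):
y = 27  # -> y = 27
c = 28  # -> c = 28
result = y > 16 and c < 26  # -> result = False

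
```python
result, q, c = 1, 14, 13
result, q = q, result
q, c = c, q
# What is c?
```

Trace (tracking c):
result, q, c = (1, 14, 13)  # -> result = 1, q = 14, c = 13
result, q = (q, result)  # -> result = 14, q = 1
q, c = (c, q)  # -> q = 13, c = 1

Answer: 1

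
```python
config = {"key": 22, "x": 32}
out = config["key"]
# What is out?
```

Answer: 22

Derivation:
Trace (tracking out):
config = {'key': 22, 'x': 32}  # -> config = {'key': 22, 'x': 32}
out = config['key']  # -> out = 22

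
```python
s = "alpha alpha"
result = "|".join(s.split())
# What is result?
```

Trace (tracking result):
s = 'alpha alpha'  # -> s = 'alpha alpha'
result = '|'.join(s.split())  # -> result = 'alpha|alpha'

Answer: 'alpha|alpha'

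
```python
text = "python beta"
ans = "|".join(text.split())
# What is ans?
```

Answer: 'python|beta'

Derivation:
Trace (tracking ans):
text = 'python beta'  # -> text = 'python beta'
ans = '|'.join(text.split())  # -> ans = 'python|beta'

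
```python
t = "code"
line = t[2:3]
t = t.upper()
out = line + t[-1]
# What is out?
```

Answer: 'dE'

Derivation:
Trace (tracking out):
t = 'code'  # -> t = 'code'
line = t[2:3]  # -> line = 'd'
t = t.upper()  # -> t = 'CODE'
out = line + t[-1]  # -> out = 'dE'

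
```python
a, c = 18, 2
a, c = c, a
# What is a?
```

Answer: 2

Derivation:
Trace (tracking a):
a, c = (18, 2)  # -> a = 18, c = 2
a, c = (c, a)  # -> a = 2, c = 18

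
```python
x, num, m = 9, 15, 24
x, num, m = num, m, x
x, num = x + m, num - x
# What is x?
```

Answer: 24

Derivation:
Trace (tracking x):
x, num, m = (9, 15, 24)  # -> x = 9, num = 15, m = 24
x, num, m = (num, m, x)  # -> x = 15, num = 24, m = 9
x, num = (x + m, num - x)  # -> x = 24, num = 9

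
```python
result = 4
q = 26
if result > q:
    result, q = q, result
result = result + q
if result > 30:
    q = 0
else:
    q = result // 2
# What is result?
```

Trace (tracking result):
result = 4  # -> result = 4
q = 26  # -> q = 26
if result > q:  # condition is False
result = result + q  # -> result = 30
if result > 30:  # condition is False
else:
    q = result // 2  # -> q = 15

Answer: 30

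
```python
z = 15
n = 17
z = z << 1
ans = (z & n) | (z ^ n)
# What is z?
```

Answer: 30

Derivation:
Trace (tracking z):
z = 15  # -> z = 15
n = 17  # -> n = 17
z = z << 1  # -> z = 30
ans = z & n | z ^ n  # -> ans = 31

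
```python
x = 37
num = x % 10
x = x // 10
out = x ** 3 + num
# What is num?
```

Answer: 7

Derivation:
Trace (tracking num):
x = 37  # -> x = 37
num = x % 10  # -> num = 7
x = x // 10  # -> x = 3
out = x ** 3 + num  # -> out = 34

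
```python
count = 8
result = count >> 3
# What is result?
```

Answer: 1

Derivation:
Trace (tracking result):
count = 8  # -> count = 8
result = count >> 3  # -> result = 1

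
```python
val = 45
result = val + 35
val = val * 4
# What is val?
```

Answer: 180

Derivation:
Trace (tracking val):
val = 45  # -> val = 45
result = val + 35  # -> result = 80
val = val * 4  # -> val = 180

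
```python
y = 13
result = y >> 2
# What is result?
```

Answer: 3

Derivation:
Trace (tracking result):
y = 13  # -> y = 13
result = y >> 2  # -> result = 3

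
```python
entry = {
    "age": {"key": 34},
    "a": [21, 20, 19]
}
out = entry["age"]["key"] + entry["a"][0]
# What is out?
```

Trace (tracking out):
entry = {'age': {'key': 34}, 'a': [21, 20, 19]}  # -> entry = {'age': {'key': 34}, 'a': [21, 20, 19]}
out = entry['age']['key'] + entry['a'][0]  # -> out = 55

Answer: 55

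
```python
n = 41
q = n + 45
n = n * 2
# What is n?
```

Answer: 82

Derivation:
Trace (tracking n):
n = 41  # -> n = 41
q = n + 45  # -> q = 86
n = n * 2  # -> n = 82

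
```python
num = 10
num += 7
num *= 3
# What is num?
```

Answer: 51

Derivation:
Trace (tracking num):
num = 10  # -> num = 10
num += 7  # -> num = 17
num *= 3  # -> num = 51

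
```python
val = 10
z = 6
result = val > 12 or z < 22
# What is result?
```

Answer: True

Derivation:
Trace (tracking result):
val = 10  # -> val = 10
z = 6  # -> z = 6
result = val > 12 or z < 22  # -> result = True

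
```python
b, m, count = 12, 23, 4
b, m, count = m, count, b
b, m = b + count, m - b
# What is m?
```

Trace (tracking m):
b, m, count = (12, 23, 4)  # -> b = 12, m = 23, count = 4
b, m, count = (m, count, b)  # -> b = 23, m = 4, count = 12
b, m = (b + count, m - b)  # -> b = 35, m = -19

Answer: -19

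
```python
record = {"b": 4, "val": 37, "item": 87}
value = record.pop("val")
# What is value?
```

Trace (tracking value):
record = {'b': 4, 'val': 37, 'item': 87}  # -> record = {'b': 4, 'val': 37, 'item': 87}
value = record.pop('val')  # -> value = 37

Answer: 37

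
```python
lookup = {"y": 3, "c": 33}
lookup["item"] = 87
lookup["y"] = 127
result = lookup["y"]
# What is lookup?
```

Answer: {'y': 127, 'c': 33, 'item': 87}

Derivation:
Trace (tracking lookup):
lookup = {'y': 3, 'c': 33}  # -> lookup = {'y': 3, 'c': 33}
lookup['item'] = 87  # -> lookup = {'y': 3, 'c': 33, 'item': 87}
lookup['y'] = 127  # -> lookup = {'y': 127, 'c': 33, 'item': 87}
result = lookup['y']  # -> result = 127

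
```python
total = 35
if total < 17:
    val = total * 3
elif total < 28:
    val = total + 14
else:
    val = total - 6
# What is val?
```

Trace (tracking val):
total = 35  # -> total = 35
if total < 17:  # condition is False
elif total < 28:  # condition is False
else:
    val = total - 6  # -> val = 29

Answer: 29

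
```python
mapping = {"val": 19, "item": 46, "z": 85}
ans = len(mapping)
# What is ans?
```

Trace (tracking ans):
mapping = {'val': 19, 'item': 46, 'z': 85}  # -> mapping = {'val': 19, 'item': 46, 'z': 85}
ans = len(mapping)  # -> ans = 3

Answer: 3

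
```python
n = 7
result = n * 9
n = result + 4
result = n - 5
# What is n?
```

Answer: 67

Derivation:
Trace (tracking n):
n = 7  # -> n = 7
result = n * 9  # -> result = 63
n = result + 4  # -> n = 67
result = n - 5  # -> result = 62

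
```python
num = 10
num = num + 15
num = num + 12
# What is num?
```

Trace (tracking num):
num = 10  # -> num = 10
num = num + 15  # -> num = 25
num = num + 12  # -> num = 37

Answer: 37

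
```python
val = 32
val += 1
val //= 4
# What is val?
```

Answer: 8

Derivation:
Trace (tracking val):
val = 32  # -> val = 32
val += 1  # -> val = 33
val //= 4  # -> val = 8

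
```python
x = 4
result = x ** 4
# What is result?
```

Trace (tracking result):
x = 4  # -> x = 4
result = x ** 4  # -> result = 256

Answer: 256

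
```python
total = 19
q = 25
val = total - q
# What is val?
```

Trace (tracking val):
total = 19  # -> total = 19
q = 25  # -> q = 25
val = total - q  # -> val = -6

Answer: -6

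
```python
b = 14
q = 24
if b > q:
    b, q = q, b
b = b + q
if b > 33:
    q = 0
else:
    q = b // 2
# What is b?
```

Answer: 38

Derivation:
Trace (tracking b):
b = 14  # -> b = 14
q = 24  # -> q = 24
if b > q:  # condition is False
b = b + q  # -> b = 38
if b > 33:  # condition is True
    q = 0  # -> q = 0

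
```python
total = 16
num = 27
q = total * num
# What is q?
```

Answer: 432

Derivation:
Trace (tracking q):
total = 16  # -> total = 16
num = 27  # -> num = 27
q = total * num  # -> q = 432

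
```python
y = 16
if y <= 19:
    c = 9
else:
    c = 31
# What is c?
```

Answer: 9

Derivation:
Trace (tracking c):
y = 16  # -> y = 16
if y <= 19:  # condition is True
    c = 9  # -> c = 9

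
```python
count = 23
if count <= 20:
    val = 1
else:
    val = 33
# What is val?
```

Trace (tracking val):
count = 23  # -> count = 23
if count <= 20:  # condition is False
else:
    val = 33  # -> val = 33

Answer: 33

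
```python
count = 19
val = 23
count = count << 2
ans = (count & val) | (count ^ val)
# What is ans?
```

Answer: 95

Derivation:
Trace (tracking ans):
count = 19  # -> count = 19
val = 23  # -> val = 23
count = count << 2  # -> count = 76
ans = count & val | count ^ val  # -> ans = 95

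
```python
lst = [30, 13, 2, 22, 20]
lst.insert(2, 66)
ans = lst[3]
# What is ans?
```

Answer: 2

Derivation:
Trace (tracking ans):
lst = [30, 13, 2, 22, 20]  # -> lst = [30, 13, 2, 22, 20]
lst.insert(2, 66)  # -> lst = [30, 13, 66, 2, 22, 20]
ans = lst[3]  # -> ans = 2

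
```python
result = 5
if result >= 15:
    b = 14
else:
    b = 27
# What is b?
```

Trace (tracking b):
result = 5  # -> result = 5
if result >= 15:  # condition is False
else:
    b = 27  # -> b = 27

Answer: 27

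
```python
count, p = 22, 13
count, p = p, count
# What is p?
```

Trace (tracking p):
count, p = (22, 13)  # -> count = 22, p = 13
count, p = (p, count)  # -> count = 13, p = 22

Answer: 22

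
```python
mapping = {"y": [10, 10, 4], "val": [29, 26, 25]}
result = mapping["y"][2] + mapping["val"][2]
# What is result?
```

Answer: 29

Derivation:
Trace (tracking result):
mapping = {'y': [10, 10, 4], 'val': [29, 26, 25]}  # -> mapping = {'y': [10, 10, 4], 'val': [29, 26, 25]}
result = mapping['y'][2] + mapping['val'][2]  # -> result = 29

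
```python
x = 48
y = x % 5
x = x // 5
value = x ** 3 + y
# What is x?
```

Answer: 9

Derivation:
Trace (tracking x):
x = 48  # -> x = 48
y = x % 5  # -> y = 3
x = x // 5  # -> x = 9
value = x ** 3 + y  # -> value = 732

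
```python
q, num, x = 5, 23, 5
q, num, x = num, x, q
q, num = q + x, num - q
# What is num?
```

Answer: -18

Derivation:
Trace (tracking num):
q, num, x = (5, 23, 5)  # -> q = 5, num = 23, x = 5
q, num, x = (num, x, q)  # -> q = 23, num = 5, x = 5
q, num = (q + x, num - q)  # -> q = 28, num = -18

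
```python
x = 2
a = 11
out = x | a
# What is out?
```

Answer: 11

Derivation:
Trace (tracking out):
x = 2  # -> x = 2
a = 11  # -> a = 11
out = x | a  # -> out = 11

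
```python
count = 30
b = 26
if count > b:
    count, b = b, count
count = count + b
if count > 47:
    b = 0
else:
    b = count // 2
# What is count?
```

Trace (tracking count):
count = 30  # -> count = 30
b = 26  # -> b = 26
if count > b:  # condition is True
    count, b = (b, count)  # -> count = 26, b = 30
count = count + b  # -> count = 56
if count > 47:  # condition is True
    b = 0  # -> b = 0

Answer: 56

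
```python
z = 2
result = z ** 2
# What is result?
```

Answer: 4

Derivation:
Trace (tracking result):
z = 2  # -> z = 2
result = z ** 2  # -> result = 4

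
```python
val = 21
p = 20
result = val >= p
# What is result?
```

Trace (tracking result):
val = 21  # -> val = 21
p = 20  # -> p = 20
result = val >= p  # -> result = True

Answer: True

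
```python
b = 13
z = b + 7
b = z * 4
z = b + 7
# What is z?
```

Trace (tracking z):
b = 13  # -> b = 13
z = b + 7  # -> z = 20
b = z * 4  # -> b = 80
z = b + 7  # -> z = 87

Answer: 87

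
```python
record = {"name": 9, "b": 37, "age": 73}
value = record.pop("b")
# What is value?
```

Trace (tracking value):
record = {'name': 9, 'b': 37, 'age': 73}  # -> record = {'name': 9, 'b': 37, 'age': 73}
value = record.pop('b')  # -> value = 37

Answer: 37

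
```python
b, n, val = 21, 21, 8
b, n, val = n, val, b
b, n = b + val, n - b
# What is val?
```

Answer: 21

Derivation:
Trace (tracking val):
b, n, val = (21, 21, 8)  # -> b = 21, n = 21, val = 8
b, n, val = (n, val, b)  # -> b = 21, n = 8, val = 21
b, n = (b + val, n - b)  # -> b = 42, n = -13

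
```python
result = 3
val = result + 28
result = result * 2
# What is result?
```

Answer: 6

Derivation:
Trace (tracking result):
result = 3  # -> result = 3
val = result + 28  # -> val = 31
result = result * 2  # -> result = 6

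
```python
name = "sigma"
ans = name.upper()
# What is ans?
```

Trace (tracking ans):
name = 'sigma'  # -> name = 'sigma'
ans = name.upper()  # -> ans = 'SIGMA'

Answer: 'SIGMA'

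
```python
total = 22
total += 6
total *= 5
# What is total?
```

Answer: 140

Derivation:
Trace (tracking total):
total = 22  # -> total = 22
total += 6  # -> total = 28
total *= 5  # -> total = 140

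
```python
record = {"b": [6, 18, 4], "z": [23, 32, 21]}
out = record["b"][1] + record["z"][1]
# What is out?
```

Answer: 50

Derivation:
Trace (tracking out):
record = {'b': [6, 18, 4], 'z': [23, 32, 21]}  # -> record = {'b': [6, 18, 4], 'z': [23, 32, 21]}
out = record['b'][1] + record['z'][1]  # -> out = 50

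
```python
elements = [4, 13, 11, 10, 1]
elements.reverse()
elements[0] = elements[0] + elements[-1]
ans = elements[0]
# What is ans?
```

Answer: 5

Derivation:
Trace (tracking ans):
elements = [4, 13, 11, 10, 1]  # -> elements = [4, 13, 11, 10, 1]
elements.reverse()  # -> elements = [1, 10, 11, 13, 4]
elements[0] = elements[0] + elements[-1]  # -> elements = [5, 10, 11, 13, 4]
ans = elements[0]  # -> ans = 5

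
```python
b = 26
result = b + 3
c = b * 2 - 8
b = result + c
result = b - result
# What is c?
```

Trace (tracking c):
b = 26  # -> b = 26
result = b + 3  # -> result = 29
c = b * 2 - 8  # -> c = 44
b = result + c  # -> b = 73
result = b - result  # -> result = 44

Answer: 44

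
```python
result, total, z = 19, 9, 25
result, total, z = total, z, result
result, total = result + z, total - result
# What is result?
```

Answer: 28

Derivation:
Trace (tracking result):
result, total, z = (19, 9, 25)  # -> result = 19, total = 9, z = 25
result, total, z = (total, z, result)  # -> result = 9, total = 25, z = 19
result, total = (result + z, total - result)  # -> result = 28, total = 16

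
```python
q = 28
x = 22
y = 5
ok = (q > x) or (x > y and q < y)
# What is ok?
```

Answer: True

Derivation:
Trace (tracking ok):
q = 28  # -> q = 28
x = 22  # -> x = 22
y = 5  # -> y = 5
ok = q > x or (x > y and q < y)  # -> ok = True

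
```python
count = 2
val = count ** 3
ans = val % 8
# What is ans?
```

Answer: 0

Derivation:
Trace (tracking ans):
count = 2  # -> count = 2
val = count ** 3  # -> val = 8
ans = val % 8  # -> ans = 0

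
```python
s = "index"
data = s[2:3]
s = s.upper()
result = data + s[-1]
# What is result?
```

Answer: 'dX'

Derivation:
Trace (tracking result):
s = 'index'  # -> s = 'index'
data = s[2:3]  # -> data = 'd'
s = s.upper()  # -> s = 'INDEX'
result = data + s[-1]  # -> result = 'dX'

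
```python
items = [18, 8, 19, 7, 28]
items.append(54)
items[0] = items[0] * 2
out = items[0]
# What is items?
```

Trace (tracking items):
items = [18, 8, 19, 7, 28]  # -> items = [18, 8, 19, 7, 28]
items.append(54)  # -> items = [18, 8, 19, 7, 28, 54]
items[0] = items[0] * 2  # -> items = [36, 8, 19, 7, 28, 54]
out = items[0]  # -> out = 36

Answer: [36, 8, 19, 7, 28, 54]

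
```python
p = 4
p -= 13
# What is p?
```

Answer: -9

Derivation:
Trace (tracking p):
p = 4  # -> p = 4
p -= 13  # -> p = -9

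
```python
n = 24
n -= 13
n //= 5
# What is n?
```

Answer: 2

Derivation:
Trace (tracking n):
n = 24  # -> n = 24
n -= 13  # -> n = 11
n //= 5  # -> n = 2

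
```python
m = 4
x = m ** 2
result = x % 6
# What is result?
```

Answer: 4

Derivation:
Trace (tracking result):
m = 4  # -> m = 4
x = m ** 2  # -> x = 16
result = x % 6  # -> result = 4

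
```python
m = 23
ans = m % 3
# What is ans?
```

Trace (tracking ans):
m = 23  # -> m = 23
ans = m % 3  # -> ans = 2

Answer: 2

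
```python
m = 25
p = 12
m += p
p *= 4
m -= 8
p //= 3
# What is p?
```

Answer: 16

Derivation:
Trace (tracking p):
m = 25  # -> m = 25
p = 12  # -> p = 12
m += p  # -> m = 37
p *= 4  # -> p = 48
m -= 8  # -> m = 29
p //= 3  # -> p = 16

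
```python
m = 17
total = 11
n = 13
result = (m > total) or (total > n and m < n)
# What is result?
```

Answer: True

Derivation:
Trace (tracking result):
m = 17  # -> m = 17
total = 11  # -> total = 11
n = 13  # -> n = 13
result = m > total or (total > n and m < n)  # -> result = True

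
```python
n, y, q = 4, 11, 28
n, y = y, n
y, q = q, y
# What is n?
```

Answer: 11

Derivation:
Trace (tracking n):
n, y, q = (4, 11, 28)  # -> n = 4, y = 11, q = 28
n, y = (y, n)  # -> n = 11, y = 4
y, q = (q, y)  # -> y = 28, q = 4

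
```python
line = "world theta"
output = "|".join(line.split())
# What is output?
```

Trace (tracking output):
line = 'world theta'  # -> line = 'world theta'
output = '|'.join(line.split())  # -> output = 'world|theta'

Answer: 'world|theta'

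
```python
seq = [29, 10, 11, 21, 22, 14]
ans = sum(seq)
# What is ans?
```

Answer: 107

Derivation:
Trace (tracking ans):
seq = [29, 10, 11, 21, 22, 14]  # -> seq = [29, 10, 11, 21, 22, 14]
ans = sum(seq)  # -> ans = 107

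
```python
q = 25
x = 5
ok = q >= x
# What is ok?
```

Trace (tracking ok):
q = 25  # -> q = 25
x = 5  # -> x = 5
ok = q >= x  # -> ok = True

Answer: True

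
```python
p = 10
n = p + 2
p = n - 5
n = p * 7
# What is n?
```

Trace (tracking n):
p = 10  # -> p = 10
n = p + 2  # -> n = 12
p = n - 5  # -> p = 7
n = p * 7  # -> n = 49

Answer: 49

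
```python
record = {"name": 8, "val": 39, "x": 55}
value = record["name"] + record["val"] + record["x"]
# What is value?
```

Trace (tracking value):
record = {'name': 8, 'val': 39, 'x': 55}  # -> record = {'name': 8, 'val': 39, 'x': 55}
value = record['name'] + record['val'] + record['x']  # -> value = 102

Answer: 102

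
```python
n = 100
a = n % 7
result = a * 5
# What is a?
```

Answer: 2

Derivation:
Trace (tracking a):
n = 100  # -> n = 100
a = n % 7  # -> a = 2
result = a * 5  # -> result = 10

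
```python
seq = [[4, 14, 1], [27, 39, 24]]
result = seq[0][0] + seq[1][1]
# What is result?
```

Trace (tracking result):
seq = [[4, 14, 1], [27, 39, 24]]  # -> seq = [[4, 14, 1], [27, 39, 24]]
result = seq[0][0] + seq[1][1]  # -> result = 43

Answer: 43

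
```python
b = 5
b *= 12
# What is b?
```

Answer: 60

Derivation:
Trace (tracking b):
b = 5  # -> b = 5
b *= 12  # -> b = 60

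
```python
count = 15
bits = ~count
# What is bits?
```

Trace (tracking bits):
count = 15  # -> count = 15
bits = ~count  # -> bits = -16

Answer: -16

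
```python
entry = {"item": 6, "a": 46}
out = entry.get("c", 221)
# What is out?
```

Answer: 221

Derivation:
Trace (tracking out):
entry = {'item': 6, 'a': 46}  # -> entry = {'item': 6, 'a': 46}
out = entry.get('c', 221)  # -> out = 221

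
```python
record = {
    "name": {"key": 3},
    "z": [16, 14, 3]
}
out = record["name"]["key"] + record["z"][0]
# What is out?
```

Answer: 19

Derivation:
Trace (tracking out):
record = {'name': {'key': 3}, 'z': [16, 14, 3]}  # -> record = {'name': {'key': 3}, 'z': [16, 14, 3]}
out = record['name']['key'] + record['z'][0]  # -> out = 19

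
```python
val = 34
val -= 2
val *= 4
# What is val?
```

Trace (tracking val):
val = 34  # -> val = 34
val -= 2  # -> val = 32
val *= 4  # -> val = 128

Answer: 128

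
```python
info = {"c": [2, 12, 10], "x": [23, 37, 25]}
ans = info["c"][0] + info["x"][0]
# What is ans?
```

Answer: 25

Derivation:
Trace (tracking ans):
info = {'c': [2, 12, 10], 'x': [23, 37, 25]}  # -> info = {'c': [2, 12, 10], 'x': [23, 37, 25]}
ans = info['c'][0] + info['x'][0]  # -> ans = 25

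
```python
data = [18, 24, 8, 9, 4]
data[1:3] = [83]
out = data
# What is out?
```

Answer: [18, 83, 9, 4]

Derivation:
Trace (tracking out):
data = [18, 24, 8, 9, 4]  # -> data = [18, 24, 8, 9, 4]
data[1:3] = [83]  # -> data = [18, 83, 9, 4]
out = data  # -> out = [18, 83, 9, 4]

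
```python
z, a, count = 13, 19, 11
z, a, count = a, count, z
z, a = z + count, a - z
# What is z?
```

Answer: 32

Derivation:
Trace (tracking z):
z, a, count = (13, 19, 11)  # -> z = 13, a = 19, count = 11
z, a, count = (a, count, z)  # -> z = 19, a = 11, count = 13
z, a = (z + count, a - z)  # -> z = 32, a = -8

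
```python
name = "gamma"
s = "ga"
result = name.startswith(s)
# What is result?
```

Answer: True

Derivation:
Trace (tracking result):
name = 'gamma'  # -> name = 'gamma'
s = 'ga'  # -> s = 'ga'
result = name.startswith(s)  # -> result = True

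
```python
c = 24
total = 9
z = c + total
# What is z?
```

Trace (tracking z):
c = 24  # -> c = 24
total = 9  # -> total = 9
z = c + total  # -> z = 33

Answer: 33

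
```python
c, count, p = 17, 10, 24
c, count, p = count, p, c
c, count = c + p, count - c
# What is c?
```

Answer: 27

Derivation:
Trace (tracking c):
c, count, p = (17, 10, 24)  # -> c = 17, count = 10, p = 24
c, count, p = (count, p, c)  # -> c = 10, count = 24, p = 17
c, count = (c + p, count - c)  # -> c = 27, count = 14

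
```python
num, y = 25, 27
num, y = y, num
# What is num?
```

Trace (tracking num):
num, y = (25, 27)  # -> num = 25, y = 27
num, y = (y, num)  # -> num = 27, y = 25

Answer: 27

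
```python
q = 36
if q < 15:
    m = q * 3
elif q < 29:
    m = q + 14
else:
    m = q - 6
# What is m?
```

Answer: 30

Derivation:
Trace (tracking m):
q = 36  # -> q = 36
if q < 15:  # condition is False
elif q < 29:  # condition is False
else:
    m = q - 6  # -> m = 30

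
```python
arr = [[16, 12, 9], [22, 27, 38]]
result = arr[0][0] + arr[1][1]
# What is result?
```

Answer: 43

Derivation:
Trace (tracking result):
arr = [[16, 12, 9], [22, 27, 38]]  # -> arr = [[16, 12, 9], [22, 27, 38]]
result = arr[0][0] + arr[1][1]  # -> result = 43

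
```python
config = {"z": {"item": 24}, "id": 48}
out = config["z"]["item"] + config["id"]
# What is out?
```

Trace (tracking out):
config = {'z': {'item': 24}, 'id': 48}  # -> config = {'z': {'item': 24}, 'id': 48}
out = config['z']['item'] + config['id']  # -> out = 72

Answer: 72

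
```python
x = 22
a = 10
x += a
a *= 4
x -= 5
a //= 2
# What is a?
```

Answer: 20

Derivation:
Trace (tracking a):
x = 22  # -> x = 22
a = 10  # -> a = 10
x += a  # -> x = 32
a *= 4  # -> a = 40
x -= 5  # -> x = 27
a //= 2  # -> a = 20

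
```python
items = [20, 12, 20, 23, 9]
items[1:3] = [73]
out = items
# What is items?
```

Answer: [20, 73, 23, 9]

Derivation:
Trace (tracking items):
items = [20, 12, 20, 23, 9]  # -> items = [20, 12, 20, 23, 9]
items[1:3] = [73]  # -> items = [20, 73, 23, 9]
out = items  # -> out = [20, 73, 23, 9]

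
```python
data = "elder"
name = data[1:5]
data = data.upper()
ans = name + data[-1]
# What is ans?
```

Answer: 'lderR'

Derivation:
Trace (tracking ans):
data = 'elder'  # -> data = 'elder'
name = data[1:5]  # -> name = 'lder'
data = data.upper()  # -> data = 'ELDER'
ans = name + data[-1]  # -> ans = 'lderR'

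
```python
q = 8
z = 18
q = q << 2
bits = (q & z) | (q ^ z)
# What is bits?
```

Answer: 50

Derivation:
Trace (tracking bits):
q = 8  # -> q = 8
z = 18  # -> z = 18
q = q << 2  # -> q = 32
bits = q & z | q ^ z  # -> bits = 50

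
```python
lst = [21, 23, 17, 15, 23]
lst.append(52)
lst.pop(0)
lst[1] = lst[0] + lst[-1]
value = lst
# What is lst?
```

Trace (tracking lst):
lst = [21, 23, 17, 15, 23]  # -> lst = [21, 23, 17, 15, 23]
lst.append(52)  # -> lst = [21, 23, 17, 15, 23, 52]
lst.pop(0)  # -> lst = [23, 17, 15, 23, 52]
lst[1] = lst[0] + lst[-1]  # -> lst = [23, 75, 15, 23, 52]
value = lst  # -> value = [23, 75, 15, 23, 52]

Answer: [23, 75, 15, 23, 52]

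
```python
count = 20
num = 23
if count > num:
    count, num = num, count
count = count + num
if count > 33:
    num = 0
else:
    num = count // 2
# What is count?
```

Answer: 43

Derivation:
Trace (tracking count):
count = 20  # -> count = 20
num = 23  # -> num = 23
if count > num:  # condition is False
count = count + num  # -> count = 43
if count > 33:  # condition is True
    num = 0  # -> num = 0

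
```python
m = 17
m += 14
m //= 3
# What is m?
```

Answer: 10

Derivation:
Trace (tracking m):
m = 17  # -> m = 17
m += 14  # -> m = 31
m //= 3  # -> m = 10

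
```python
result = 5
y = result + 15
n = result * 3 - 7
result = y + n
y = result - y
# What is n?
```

Trace (tracking n):
result = 5  # -> result = 5
y = result + 15  # -> y = 20
n = result * 3 - 7  # -> n = 8
result = y + n  # -> result = 28
y = result - y  # -> y = 8

Answer: 8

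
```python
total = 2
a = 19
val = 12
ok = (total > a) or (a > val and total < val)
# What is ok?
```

Answer: True

Derivation:
Trace (tracking ok):
total = 2  # -> total = 2
a = 19  # -> a = 19
val = 12  # -> val = 12
ok = total > a or (a > val and total < val)  # -> ok = True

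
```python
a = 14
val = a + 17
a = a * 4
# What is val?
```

Trace (tracking val):
a = 14  # -> a = 14
val = a + 17  # -> val = 31
a = a * 4  # -> a = 56

Answer: 31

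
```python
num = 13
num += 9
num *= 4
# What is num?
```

Answer: 88

Derivation:
Trace (tracking num):
num = 13  # -> num = 13
num += 9  # -> num = 22
num *= 4  # -> num = 88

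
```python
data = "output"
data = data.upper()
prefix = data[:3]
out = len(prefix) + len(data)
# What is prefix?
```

Trace (tracking prefix):
data = 'output'  # -> data = 'output'
data = data.upper()  # -> data = 'OUTPUT'
prefix = data[:3]  # -> prefix = 'OUT'
out = len(prefix) + len(data)  # -> out = 9

Answer: 'OUT'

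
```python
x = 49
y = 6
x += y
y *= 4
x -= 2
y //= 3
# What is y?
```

Trace (tracking y):
x = 49  # -> x = 49
y = 6  # -> y = 6
x += y  # -> x = 55
y *= 4  # -> y = 24
x -= 2  # -> x = 53
y //= 3  # -> y = 8

Answer: 8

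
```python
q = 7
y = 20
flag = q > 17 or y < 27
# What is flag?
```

Trace (tracking flag):
q = 7  # -> q = 7
y = 20  # -> y = 20
flag = q > 17 or y < 27  # -> flag = True

Answer: True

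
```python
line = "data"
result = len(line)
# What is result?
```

Trace (tracking result):
line = 'data'  # -> line = 'data'
result = len(line)  # -> result = 4

Answer: 4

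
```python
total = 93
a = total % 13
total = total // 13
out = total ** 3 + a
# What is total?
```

Trace (tracking total):
total = 93  # -> total = 93
a = total % 13  # -> a = 2
total = total // 13  # -> total = 7
out = total ** 3 + a  # -> out = 345

Answer: 7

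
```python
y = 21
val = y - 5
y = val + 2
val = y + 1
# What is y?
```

Answer: 18

Derivation:
Trace (tracking y):
y = 21  # -> y = 21
val = y - 5  # -> val = 16
y = val + 2  # -> y = 18
val = y + 1  # -> val = 19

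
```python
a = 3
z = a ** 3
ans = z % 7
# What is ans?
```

Answer: 6

Derivation:
Trace (tracking ans):
a = 3  # -> a = 3
z = a ** 3  # -> z = 27
ans = z % 7  # -> ans = 6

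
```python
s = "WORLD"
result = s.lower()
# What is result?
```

Answer: 'world'

Derivation:
Trace (tracking result):
s = 'WORLD'  # -> s = 'WORLD'
result = s.lower()  # -> result = 'world'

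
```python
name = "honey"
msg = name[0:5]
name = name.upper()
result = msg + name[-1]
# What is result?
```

Answer: 'honeyY'

Derivation:
Trace (tracking result):
name = 'honey'  # -> name = 'honey'
msg = name[0:5]  # -> msg = 'honey'
name = name.upper()  # -> name = 'HONEY'
result = msg + name[-1]  # -> result = 'honeyY'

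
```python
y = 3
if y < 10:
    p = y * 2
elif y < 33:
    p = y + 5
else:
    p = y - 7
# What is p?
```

Trace (tracking p):
y = 3  # -> y = 3
if y < 10:  # condition is True
    p = y * 2  # -> p = 6

Answer: 6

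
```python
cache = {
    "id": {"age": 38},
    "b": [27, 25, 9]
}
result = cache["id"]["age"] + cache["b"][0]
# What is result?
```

Trace (tracking result):
cache = {'id': {'age': 38}, 'b': [27, 25, 9]}  # -> cache = {'id': {'age': 38}, 'b': [27, 25, 9]}
result = cache['id']['age'] + cache['b'][0]  # -> result = 65

Answer: 65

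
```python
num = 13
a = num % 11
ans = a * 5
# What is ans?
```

Trace (tracking ans):
num = 13  # -> num = 13
a = num % 11  # -> a = 2
ans = a * 5  # -> ans = 10

Answer: 10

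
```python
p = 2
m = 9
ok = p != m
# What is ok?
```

Answer: True

Derivation:
Trace (tracking ok):
p = 2  # -> p = 2
m = 9  # -> m = 9
ok = p != m  # -> ok = True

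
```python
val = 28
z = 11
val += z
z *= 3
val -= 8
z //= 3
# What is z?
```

Answer: 11

Derivation:
Trace (tracking z):
val = 28  # -> val = 28
z = 11  # -> z = 11
val += z  # -> val = 39
z *= 3  # -> z = 33
val -= 8  # -> val = 31
z //= 3  # -> z = 11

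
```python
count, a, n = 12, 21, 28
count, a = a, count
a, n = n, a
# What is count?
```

Answer: 21

Derivation:
Trace (tracking count):
count, a, n = (12, 21, 28)  # -> count = 12, a = 21, n = 28
count, a = (a, count)  # -> count = 21, a = 12
a, n = (n, a)  # -> a = 28, n = 12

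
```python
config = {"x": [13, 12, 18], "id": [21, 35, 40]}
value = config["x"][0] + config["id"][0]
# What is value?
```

Answer: 34

Derivation:
Trace (tracking value):
config = {'x': [13, 12, 18], 'id': [21, 35, 40]}  # -> config = {'x': [13, 12, 18], 'id': [21, 35, 40]}
value = config['x'][0] + config['id'][0]  # -> value = 34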